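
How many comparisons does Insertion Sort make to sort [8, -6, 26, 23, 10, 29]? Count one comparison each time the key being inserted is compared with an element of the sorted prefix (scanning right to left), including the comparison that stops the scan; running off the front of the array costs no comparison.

Insert -6: 8 > -6 (shift), reached front = 1 comparison(s) -> [-6, 8, 26, 23, 10, 29]
Insert 26: 8 <= 26 (stop) = 1 comparison(s) -> [-6, 8, 26, 23, 10, 29]
Insert 23: 26 > 23 (shift), 8 <= 23 (stop) = 2 comparison(s) -> [-6, 8, 23, 26, 10, 29]
Insert 10: 26 > 10 (shift), 23 > 10 (shift), 8 <= 10 (stop) = 3 comparison(s) -> [-6, 8, 10, 23, 26, 29]
Insert 29: 26 <= 29 (stop) = 1 comparison(s) -> [-6, 8, 10, 23, 26, 29]
Total comparisons: 1 + 1 + 2 + 3 + 1 = 8


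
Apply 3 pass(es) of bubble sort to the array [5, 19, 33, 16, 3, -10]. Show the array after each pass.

After pass 1: [5, 19, 16, 3, -10, 33] (3 swaps)
After pass 2: [5, 16, 3, -10, 19, 33] (3 swaps)
After pass 3: [5, 3, -10, 16, 19, 33] (2 swaps)
Total swaps: 8


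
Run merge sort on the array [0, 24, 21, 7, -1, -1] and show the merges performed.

Divide and conquer:
  Merge [24] + [21] -> [21, 24]
  Merge [0] + [21, 24] -> [0, 21, 24]
  Merge [-1] + [-1] -> [-1, -1]
  Merge [7] + [-1, -1] -> [-1, -1, 7]
  Merge [0, 21, 24] + [-1, -1, 7] -> [-1, -1, 0, 7, 21, 24]


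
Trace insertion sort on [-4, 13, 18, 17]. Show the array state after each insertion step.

First element -4 is already 'sorted'
Insert 13: shifted 0 elements -> [-4, 13, 18, 17]
Insert 18: shifted 0 elements -> [-4, 13, 18, 17]
Insert 17: shifted 1 elements -> [-4, 13, 17, 18]


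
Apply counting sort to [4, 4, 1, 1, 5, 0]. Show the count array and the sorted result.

Count array: [1, 2, 0, 0, 2, 1]
(count[i] = number of elements equal to i)
Cumulative count: [1, 3, 3, 3, 5, 6]
Sorted: [0, 1, 1, 4, 4, 5]


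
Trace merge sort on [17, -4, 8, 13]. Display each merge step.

Divide and conquer:
  Merge [17] + [-4] -> [-4, 17]
  Merge [8] + [13] -> [8, 13]
  Merge [-4, 17] + [8, 13] -> [-4, 8, 13, 17]


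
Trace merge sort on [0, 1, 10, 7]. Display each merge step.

Divide and conquer:
  Merge [0] + [1] -> [0, 1]
  Merge [10] + [7] -> [7, 10]
  Merge [0, 1] + [7, 10] -> [0, 1, 7, 10]


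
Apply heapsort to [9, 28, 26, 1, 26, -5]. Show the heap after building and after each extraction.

Build heap: [28, 26, 26, 1, 9, -5]
Extract 28: [26, 9, 26, 1, -5, 28]
Extract 26: [26, 9, -5, 1, 26, 28]
Extract 26: [9, 1, -5, 26, 26, 28]
Extract 9: [1, -5, 9, 26, 26, 28]
Extract 1: [-5, 1, 9, 26, 26, 28]


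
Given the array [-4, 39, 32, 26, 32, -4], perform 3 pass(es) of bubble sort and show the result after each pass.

After pass 1: [-4, 32, 26, 32, -4, 39] (4 swaps)
After pass 2: [-4, 26, 32, -4, 32, 39] (2 swaps)
After pass 3: [-4, 26, -4, 32, 32, 39] (1 swaps)
Total swaps: 7


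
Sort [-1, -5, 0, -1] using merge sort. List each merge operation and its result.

Divide and conquer:
  Merge [-1] + [-5] -> [-5, -1]
  Merge [0] + [-1] -> [-1, 0]
  Merge [-5, -1] + [-1, 0] -> [-5, -1, -1, 0]


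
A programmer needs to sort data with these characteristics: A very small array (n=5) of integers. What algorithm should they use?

Best choice: Insertion sort
Reason: For tiny inputs the O(n^2) overhead is negligible and insertion sort has minimal constant factors


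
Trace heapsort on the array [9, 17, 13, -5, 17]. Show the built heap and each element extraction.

Build heap: [17, 17, 13, -5, 9]
Extract 17: [17, 9, 13, -5, 17]
Extract 17: [13, 9, -5, 17, 17]
Extract 13: [9, -5, 13, 17, 17]
Extract 9: [-5, 9, 13, 17, 17]


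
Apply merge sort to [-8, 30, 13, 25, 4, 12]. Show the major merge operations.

Divide and conquer:
  Merge [30] + [13] -> [13, 30]
  Merge [-8] + [13, 30] -> [-8, 13, 30]
  Merge [4] + [12] -> [4, 12]
  Merge [25] + [4, 12] -> [4, 12, 25]
  Merge [-8, 13, 30] + [4, 12, 25] -> [-8, 4, 12, 13, 25, 30]


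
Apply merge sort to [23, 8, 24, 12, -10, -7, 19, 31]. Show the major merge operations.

Divide and conquer:
  Merge [23] + [8] -> [8, 23]
  Merge [24] + [12] -> [12, 24]
  Merge [8, 23] + [12, 24] -> [8, 12, 23, 24]
  Merge [-10] + [-7] -> [-10, -7]
  Merge [19] + [31] -> [19, 31]
  Merge [-10, -7] + [19, 31] -> [-10, -7, 19, 31]
  Merge [8, 12, 23, 24] + [-10, -7, 19, 31] -> [-10, -7, 8, 12, 19, 23, 24, 31]


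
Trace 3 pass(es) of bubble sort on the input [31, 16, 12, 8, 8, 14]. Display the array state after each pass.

After pass 1: [16, 12, 8, 8, 14, 31] (5 swaps)
After pass 2: [12, 8, 8, 14, 16, 31] (4 swaps)
After pass 3: [8, 8, 12, 14, 16, 31] (2 swaps)
Total swaps: 11


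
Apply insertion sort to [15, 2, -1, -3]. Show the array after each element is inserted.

First element 15 is already 'sorted'
Insert 2: shifted 1 elements -> [2, 15, -1, -3]
Insert -1: shifted 2 elements -> [-1, 2, 15, -3]
Insert -3: shifted 3 elements -> [-3, -1, 2, 15]


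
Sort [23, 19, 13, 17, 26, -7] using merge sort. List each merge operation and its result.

Divide and conquer:
  Merge [19] + [13] -> [13, 19]
  Merge [23] + [13, 19] -> [13, 19, 23]
  Merge [26] + [-7] -> [-7, 26]
  Merge [17] + [-7, 26] -> [-7, 17, 26]
  Merge [13, 19, 23] + [-7, 17, 26] -> [-7, 13, 17, 19, 23, 26]


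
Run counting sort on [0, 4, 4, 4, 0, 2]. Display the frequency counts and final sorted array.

Count array: [2, 0, 1, 0, 3]
(count[i] = number of elements equal to i)
Cumulative count: [2, 2, 3, 3, 6]
Sorted: [0, 0, 2, 4, 4, 4]


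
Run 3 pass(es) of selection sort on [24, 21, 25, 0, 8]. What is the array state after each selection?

Pass 1: Select minimum 0 at index 3, swap -> [0, 21, 25, 24, 8]
Pass 2: Select minimum 8 at index 4, swap -> [0, 8, 25, 24, 21]
Pass 3: Select minimum 21 at index 4, swap -> [0, 8, 21, 24, 25]


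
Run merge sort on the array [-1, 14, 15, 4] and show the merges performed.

Divide and conquer:
  Merge [-1] + [14] -> [-1, 14]
  Merge [15] + [4] -> [4, 15]
  Merge [-1, 14] + [4, 15] -> [-1, 4, 14, 15]


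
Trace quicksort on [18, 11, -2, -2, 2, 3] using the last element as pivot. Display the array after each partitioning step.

Partition 1: pivot=3 at index 3 -> [-2, -2, 2, 3, 18, 11]
Partition 2: pivot=2 at index 2 -> [-2, -2, 2, 3, 18, 11]
Partition 3: pivot=-2 at index 1 -> [-2, -2, 2, 3, 18, 11]
Partition 4: pivot=11 at index 4 -> [-2, -2, 2, 3, 11, 18]


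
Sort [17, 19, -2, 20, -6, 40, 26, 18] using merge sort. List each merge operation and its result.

Divide and conquer:
  Merge [17] + [19] -> [17, 19]
  Merge [-2] + [20] -> [-2, 20]
  Merge [17, 19] + [-2, 20] -> [-2, 17, 19, 20]
  Merge [-6] + [40] -> [-6, 40]
  Merge [26] + [18] -> [18, 26]
  Merge [-6, 40] + [18, 26] -> [-6, 18, 26, 40]
  Merge [-2, 17, 19, 20] + [-6, 18, 26, 40] -> [-6, -2, 17, 18, 19, 20, 26, 40]


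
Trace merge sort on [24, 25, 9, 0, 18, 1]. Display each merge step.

Divide and conquer:
  Merge [25] + [9] -> [9, 25]
  Merge [24] + [9, 25] -> [9, 24, 25]
  Merge [18] + [1] -> [1, 18]
  Merge [0] + [1, 18] -> [0, 1, 18]
  Merge [9, 24, 25] + [0, 1, 18] -> [0, 1, 9, 18, 24, 25]


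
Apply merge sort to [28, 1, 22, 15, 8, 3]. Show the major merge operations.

Divide and conquer:
  Merge [1] + [22] -> [1, 22]
  Merge [28] + [1, 22] -> [1, 22, 28]
  Merge [8] + [3] -> [3, 8]
  Merge [15] + [3, 8] -> [3, 8, 15]
  Merge [1, 22, 28] + [3, 8, 15] -> [1, 3, 8, 15, 22, 28]


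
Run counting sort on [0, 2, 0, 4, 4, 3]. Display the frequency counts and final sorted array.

Count array: [2, 0, 1, 1, 2]
(count[i] = number of elements equal to i)
Cumulative count: [2, 2, 3, 4, 6]
Sorted: [0, 0, 2, 3, 4, 4]


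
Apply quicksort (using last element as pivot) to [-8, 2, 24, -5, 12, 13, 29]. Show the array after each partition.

Partition 1: pivot=29 at index 6 -> [-8, 2, 24, -5, 12, 13, 29]
Partition 2: pivot=13 at index 4 -> [-8, 2, -5, 12, 13, 24, 29]
Partition 3: pivot=12 at index 3 -> [-8, 2, -5, 12, 13, 24, 29]
Partition 4: pivot=-5 at index 1 -> [-8, -5, 2, 12, 13, 24, 29]


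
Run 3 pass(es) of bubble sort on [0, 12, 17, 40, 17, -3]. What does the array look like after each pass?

After pass 1: [0, 12, 17, 17, -3, 40] (2 swaps)
After pass 2: [0, 12, 17, -3, 17, 40] (1 swaps)
After pass 3: [0, 12, -3, 17, 17, 40] (1 swaps)
Total swaps: 4


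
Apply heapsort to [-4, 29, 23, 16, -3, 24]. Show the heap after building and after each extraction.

Build heap: [29, 16, 24, -4, -3, 23]
Extract 29: [24, 16, 23, -4, -3, 29]
Extract 24: [23, 16, -3, -4, 24, 29]
Extract 23: [16, -4, -3, 23, 24, 29]
Extract 16: [-3, -4, 16, 23, 24, 29]
Extract -3: [-4, -3, 16, 23, 24, 29]


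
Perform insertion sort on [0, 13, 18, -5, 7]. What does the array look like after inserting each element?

First element 0 is already 'sorted'
Insert 13: shifted 0 elements -> [0, 13, 18, -5, 7]
Insert 18: shifted 0 elements -> [0, 13, 18, -5, 7]
Insert -5: shifted 3 elements -> [-5, 0, 13, 18, 7]
Insert 7: shifted 2 elements -> [-5, 0, 7, 13, 18]


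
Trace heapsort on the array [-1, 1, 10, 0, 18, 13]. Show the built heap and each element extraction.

Build heap: [18, 1, 13, 0, -1, 10]
Extract 18: [13, 1, 10, 0, -1, 18]
Extract 13: [10, 1, -1, 0, 13, 18]
Extract 10: [1, 0, -1, 10, 13, 18]
Extract 1: [0, -1, 1, 10, 13, 18]
Extract 0: [-1, 0, 1, 10, 13, 18]


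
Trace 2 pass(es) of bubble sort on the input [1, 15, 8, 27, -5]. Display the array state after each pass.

After pass 1: [1, 8, 15, -5, 27] (2 swaps)
After pass 2: [1, 8, -5, 15, 27] (1 swaps)
Total swaps: 3


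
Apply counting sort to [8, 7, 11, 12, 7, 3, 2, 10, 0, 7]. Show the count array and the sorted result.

Count array: [1, 0, 1, 1, 0, 0, 0, 3, 1, 0, 1, 1, 1]
(count[i] = number of elements equal to i)
Cumulative count: [1, 1, 2, 3, 3, 3, 3, 6, 7, 7, 8, 9, 10]
Sorted: [0, 2, 3, 7, 7, 7, 8, 10, 11, 12]


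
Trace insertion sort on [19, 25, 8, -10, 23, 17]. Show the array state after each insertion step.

First element 19 is already 'sorted'
Insert 25: shifted 0 elements -> [19, 25, 8, -10, 23, 17]
Insert 8: shifted 2 elements -> [8, 19, 25, -10, 23, 17]
Insert -10: shifted 3 elements -> [-10, 8, 19, 25, 23, 17]
Insert 23: shifted 1 elements -> [-10, 8, 19, 23, 25, 17]
Insert 17: shifted 3 elements -> [-10, 8, 17, 19, 23, 25]


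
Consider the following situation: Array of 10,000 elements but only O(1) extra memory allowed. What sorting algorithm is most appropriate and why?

Best choice: Heapsort
Reason: Heapsort rearranges the array in place using O(1) auxiliary space and still guarantees O(n log n) time; quicksort partitions in place but needs Theta(log n) stack space for recursion (O(n) in the worst case), and mergesort requires O(n) auxiliary space


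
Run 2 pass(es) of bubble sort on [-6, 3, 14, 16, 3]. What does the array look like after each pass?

After pass 1: [-6, 3, 14, 3, 16] (1 swaps)
After pass 2: [-6, 3, 3, 14, 16] (1 swaps)
Total swaps: 2


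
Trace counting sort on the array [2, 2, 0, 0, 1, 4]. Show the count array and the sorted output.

Count array: [2, 1, 2, 0, 1]
(count[i] = number of elements equal to i)
Cumulative count: [2, 3, 5, 5, 6]
Sorted: [0, 0, 1, 2, 2, 4]


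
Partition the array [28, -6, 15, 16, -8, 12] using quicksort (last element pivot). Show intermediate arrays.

Partition 1: pivot=12 at index 2 -> [-6, -8, 12, 16, 28, 15]
Partition 2: pivot=-8 at index 0 -> [-8, -6, 12, 16, 28, 15]
Partition 3: pivot=15 at index 3 -> [-8, -6, 12, 15, 28, 16]
Partition 4: pivot=16 at index 4 -> [-8, -6, 12, 15, 16, 28]


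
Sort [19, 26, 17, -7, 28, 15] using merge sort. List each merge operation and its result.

Divide and conquer:
  Merge [26] + [17] -> [17, 26]
  Merge [19] + [17, 26] -> [17, 19, 26]
  Merge [28] + [15] -> [15, 28]
  Merge [-7] + [15, 28] -> [-7, 15, 28]
  Merge [17, 19, 26] + [-7, 15, 28] -> [-7, 15, 17, 19, 26, 28]


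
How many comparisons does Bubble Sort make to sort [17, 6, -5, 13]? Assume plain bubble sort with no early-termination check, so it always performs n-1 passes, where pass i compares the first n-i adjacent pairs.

Pass 1: compare adjacent pairs (0,1)..(2,3) = 3 comparison(s), 3 swap(s) -> [6, -5, 13, 17]
Pass 2: compare adjacent pairs (0,1)..(1,2) = 2 comparison(s), 1 swap(s) -> [-5, 6, 13, 17]
Pass 3: compare adjacent pairs (0,1)..(0,1) = 1 comparison(s), 0 swap(s) -> [-5, 6, 13, 17]
Total comparisons: 3 + 2 + 1 = 6


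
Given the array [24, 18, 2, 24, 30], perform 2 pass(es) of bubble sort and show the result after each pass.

After pass 1: [18, 2, 24, 24, 30] (2 swaps)
After pass 2: [2, 18, 24, 24, 30] (1 swaps)
Total swaps: 3


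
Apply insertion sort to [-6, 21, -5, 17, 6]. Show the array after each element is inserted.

First element -6 is already 'sorted'
Insert 21: shifted 0 elements -> [-6, 21, -5, 17, 6]
Insert -5: shifted 1 elements -> [-6, -5, 21, 17, 6]
Insert 17: shifted 1 elements -> [-6, -5, 17, 21, 6]
Insert 6: shifted 2 elements -> [-6, -5, 6, 17, 21]


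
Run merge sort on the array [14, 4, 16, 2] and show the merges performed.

Divide and conquer:
  Merge [14] + [4] -> [4, 14]
  Merge [16] + [2] -> [2, 16]
  Merge [4, 14] + [2, 16] -> [2, 4, 14, 16]


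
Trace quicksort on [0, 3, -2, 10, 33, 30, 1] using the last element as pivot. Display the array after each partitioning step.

Partition 1: pivot=1 at index 2 -> [0, -2, 1, 10, 33, 30, 3]
Partition 2: pivot=-2 at index 0 -> [-2, 0, 1, 10, 33, 30, 3]
Partition 3: pivot=3 at index 3 -> [-2, 0, 1, 3, 33, 30, 10]
Partition 4: pivot=10 at index 4 -> [-2, 0, 1, 3, 10, 30, 33]
Partition 5: pivot=33 at index 6 -> [-2, 0, 1, 3, 10, 30, 33]


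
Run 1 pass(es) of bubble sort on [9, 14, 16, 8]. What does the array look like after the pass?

After pass 1: [9, 14, 8, 16] (1 swaps)
Total swaps: 1


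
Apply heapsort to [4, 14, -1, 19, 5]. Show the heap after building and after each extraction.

Build heap: [19, 14, -1, 4, 5]
Extract 19: [14, 5, -1, 4, 19]
Extract 14: [5, 4, -1, 14, 19]
Extract 5: [4, -1, 5, 14, 19]
Extract 4: [-1, 4, 5, 14, 19]


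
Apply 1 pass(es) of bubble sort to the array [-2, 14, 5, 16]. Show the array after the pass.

After pass 1: [-2, 5, 14, 16] (1 swaps)
Total swaps: 1


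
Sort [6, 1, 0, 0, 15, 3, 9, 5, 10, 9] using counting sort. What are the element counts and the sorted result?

Count array: [2, 1, 0, 1, 0, 1, 1, 0, 0, 2, 1, 0, 0, 0, 0, 1]
(count[i] = number of elements equal to i)
Cumulative count: [2, 3, 3, 4, 4, 5, 6, 6, 6, 8, 9, 9, 9, 9, 9, 10]
Sorted: [0, 0, 1, 3, 5, 6, 9, 9, 10, 15]


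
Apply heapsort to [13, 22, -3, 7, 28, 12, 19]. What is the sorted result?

Build heap: [28, 22, 19, 7, 13, 12, -3]
Extract 28: [22, 13, 19, 7, -3, 12, 28]
Extract 22: [19, 13, 12, 7, -3, 22, 28]
Extract 19: [13, 7, 12, -3, 19, 22, 28]
Extract 13: [12, 7, -3, 13, 19, 22, 28]
Extract 12: [7, -3, 12, 13, 19, 22, 28]
Extract 7: [-3, 7, 12, 13, 19, 22, 28]


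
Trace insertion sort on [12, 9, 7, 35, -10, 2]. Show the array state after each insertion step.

First element 12 is already 'sorted'
Insert 9: shifted 1 elements -> [9, 12, 7, 35, -10, 2]
Insert 7: shifted 2 elements -> [7, 9, 12, 35, -10, 2]
Insert 35: shifted 0 elements -> [7, 9, 12, 35, -10, 2]
Insert -10: shifted 4 elements -> [-10, 7, 9, 12, 35, 2]
Insert 2: shifted 4 elements -> [-10, 2, 7, 9, 12, 35]


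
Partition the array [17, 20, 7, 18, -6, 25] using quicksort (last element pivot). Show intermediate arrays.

Partition 1: pivot=25 at index 5 -> [17, 20, 7, 18, -6, 25]
Partition 2: pivot=-6 at index 0 -> [-6, 20, 7, 18, 17, 25]
Partition 3: pivot=17 at index 2 -> [-6, 7, 17, 18, 20, 25]
Partition 4: pivot=20 at index 4 -> [-6, 7, 17, 18, 20, 25]


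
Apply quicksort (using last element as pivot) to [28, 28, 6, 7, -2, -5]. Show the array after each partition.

Partition 1: pivot=-5 at index 0 -> [-5, 28, 6, 7, -2, 28]
Partition 2: pivot=28 at index 5 -> [-5, 28, 6, 7, -2, 28]
Partition 3: pivot=-2 at index 1 -> [-5, -2, 6, 7, 28, 28]
Partition 4: pivot=28 at index 4 -> [-5, -2, 6, 7, 28, 28]
Partition 5: pivot=7 at index 3 -> [-5, -2, 6, 7, 28, 28]


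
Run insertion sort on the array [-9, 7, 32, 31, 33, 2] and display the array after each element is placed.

First element -9 is already 'sorted'
Insert 7: shifted 0 elements -> [-9, 7, 32, 31, 33, 2]
Insert 32: shifted 0 elements -> [-9, 7, 32, 31, 33, 2]
Insert 31: shifted 1 elements -> [-9, 7, 31, 32, 33, 2]
Insert 33: shifted 0 elements -> [-9, 7, 31, 32, 33, 2]
Insert 2: shifted 4 elements -> [-9, 2, 7, 31, 32, 33]


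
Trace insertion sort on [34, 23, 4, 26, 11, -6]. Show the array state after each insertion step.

First element 34 is already 'sorted'
Insert 23: shifted 1 elements -> [23, 34, 4, 26, 11, -6]
Insert 4: shifted 2 elements -> [4, 23, 34, 26, 11, -6]
Insert 26: shifted 1 elements -> [4, 23, 26, 34, 11, -6]
Insert 11: shifted 3 elements -> [4, 11, 23, 26, 34, -6]
Insert -6: shifted 5 elements -> [-6, 4, 11, 23, 26, 34]


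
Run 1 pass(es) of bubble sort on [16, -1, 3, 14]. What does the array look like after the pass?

After pass 1: [-1, 3, 14, 16] (3 swaps)
Total swaps: 3


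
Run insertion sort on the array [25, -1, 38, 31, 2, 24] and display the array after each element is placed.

First element 25 is already 'sorted'
Insert -1: shifted 1 elements -> [-1, 25, 38, 31, 2, 24]
Insert 38: shifted 0 elements -> [-1, 25, 38, 31, 2, 24]
Insert 31: shifted 1 elements -> [-1, 25, 31, 38, 2, 24]
Insert 2: shifted 3 elements -> [-1, 2, 25, 31, 38, 24]
Insert 24: shifted 3 elements -> [-1, 2, 24, 25, 31, 38]


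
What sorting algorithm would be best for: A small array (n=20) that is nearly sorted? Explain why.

Best choice: Insertion sort
Reason: Insertion sort is O(n) for nearly sorted arrays and has low overhead


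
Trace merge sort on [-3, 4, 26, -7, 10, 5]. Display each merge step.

Divide and conquer:
  Merge [4] + [26] -> [4, 26]
  Merge [-3] + [4, 26] -> [-3, 4, 26]
  Merge [10] + [5] -> [5, 10]
  Merge [-7] + [5, 10] -> [-7, 5, 10]
  Merge [-3, 4, 26] + [-7, 5, 10] -> [-7, -3, 4, 5, 10, 26]


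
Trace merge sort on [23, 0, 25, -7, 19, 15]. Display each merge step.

Divide and conquer:
  Merge [0] + [25] -> [0, 25]
  Merge [23] + [0, 25] -> [0, 23, 25]
  Merge [19] + [15] -> [15, 19]
  Merge [-7] + [15, 19] -> [-7, 15, 19]
  Merge [0, 23, 25] + [-7, 15, 19] -> [-7, 0, 15, 19, 23, 25]


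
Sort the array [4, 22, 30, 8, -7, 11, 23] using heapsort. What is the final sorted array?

Build heap: [30, 22, 23, 8, -7, 11, 4]
Extract 30: [23, 22, 11, 8, -7, 4, 30]
Extract 23: [22, 8, 11, 4, -7, 23, 30]
Extract 22: [11, 8, -7, 4, 22, 23, 30]
Extract 11: [8, 4, -7, 11, 22, 23, 30]
Extract 8: [4, -7, 8, 11, 22, 23, 30]
Extract 4: [-7, 4, 8, 11, 22, 23, 30]


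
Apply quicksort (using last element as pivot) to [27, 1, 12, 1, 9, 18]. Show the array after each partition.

Partition 1: pivot=18 at index 4 -> [1, 12, 1, 9, 18, 27]
Partition 2: pivot=9 at index 2 -> [1, 1, 9, 12, 18, 27]
Partition 3: pivot=1 at index 1 -> [1, 1, 9, 12, 18, 27]


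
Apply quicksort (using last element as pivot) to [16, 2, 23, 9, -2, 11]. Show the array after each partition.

Partition 1: pivot=11 at index 3 -> [2, 9, -2, 11, 23, 16]
Partition 2: pivot=-2 at index 0 -> [-2, 9, 2, 11, 23, 16]
Partition 3: pivot=2 at index 1 -> [-2, 2, 9, 11, 23, 16]
Partition 4: pivot=16 at index 4 -> [-2, 2, 9, 11, 16, 23]


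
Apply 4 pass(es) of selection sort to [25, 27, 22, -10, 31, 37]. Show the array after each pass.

Pass 1: Select minimum -10 at index 3, swap -> [-10, 27, 22, 25, 31, 37]
Pass 2: Select minimum 22 at index 2, swap -> [-10, 22, 27, 25, 31, 37]
Pass 3: Select minimum 25 at index 3, swap -> [-10, 22, 25, 27, 31, 37]
Pass 4: Select minimum 27 at index 3, swap -> [-10, 22, 25, 27, 31, 37]


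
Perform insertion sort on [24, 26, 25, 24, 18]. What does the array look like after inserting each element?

First element 24 is already 'sorted'
Insert 26: shifted 0 elements -> [24, 26, 25, 24, 18]
Insert 25: shifted 1 elements -> [24, 25, 26, 24, 18]
Insert 24: shifted 2 elements -> [24, 24, 25, 26, 18]
Insert 18: shifted 4 elements -> [18, 24, 24, 25, 26]


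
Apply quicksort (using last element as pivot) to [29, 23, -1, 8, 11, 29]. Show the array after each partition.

Partition 1: pivot=29 at index 5 -> [29, 23, -1, 8, 11, 29]
Partition 2: pivot=11 at index 2 -> [-1, 8, 11, 23, 29, 29]
Partition 3: pivot=8 at index 1 -> [-1, 8, 11, 23, 29, 29]
Partition 4: pivot=29 at index 4 -> [-1, 8, 11, 23, 29, 29]


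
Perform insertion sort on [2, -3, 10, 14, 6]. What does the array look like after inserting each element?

First element 2 is already 'sorted'
Insert -3: shifted 1 elements -> [-3, 2, 10, 14, 6]
Insert 10: shifted 0 elements -> [-3, 2, 10, 14, 6]
Insert 14: shifted 0 elements -> [-3, 2, 10, 14, 6]
Insert 6: shifted 2 elements -> [-3, 2, 6, 10, 14]


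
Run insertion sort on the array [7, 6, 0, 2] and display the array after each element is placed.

First element 7 is already 'sorted'
Insert 6: shifted 1 elements -> [6, 7, 0, 2]
Insert 0: shifted 2 elements -> [0, 6, 7, 2]
Insert 2: shifted 2 elements -> [0, 2, 6, 7]


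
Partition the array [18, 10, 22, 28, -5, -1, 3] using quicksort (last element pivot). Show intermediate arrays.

Partition 1: pivot=3 at index 2 -> [-5, -1, 3, 28, 18, 10, 22]
Partition 2: pivot=-1 at index 1 -> [-5, -1, 3, 28, 18, 10, 22]
Partition 3: pivot=22 at index 5 -> [-5, -1, 3, 18, 10, 22, 28]
Partition 4: pivot=10 at index 3 -> [-5, -1, 3, 10, 18, 22, 28]


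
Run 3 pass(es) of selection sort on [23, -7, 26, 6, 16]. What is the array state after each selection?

Pass 1: Select minimum -7 at index 1, swap -> [-7, 23, 26, 6, 16]
Pass 2: Select minimum 6 at index 3, swap -> [-7, 6, 26, 23, 16]
Pass 3: Select minimum 16 at index 4, swap -> [-7, 6, 16, 23, 26]


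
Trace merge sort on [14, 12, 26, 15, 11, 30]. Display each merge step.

Divide and conquer:
  Merge [12] + [26] -> [12, 26]
  Merge [14] + [12, 26] -> [12, 14, 26]
  Merge [11] + [30] -> [11, 30]
  Merge [15] + [11, 30] -> [11, 15, 30]
  Merge [12, 14, 26] + [11, 15, 30] -> [11, 12, 14, 15, 26, 30]


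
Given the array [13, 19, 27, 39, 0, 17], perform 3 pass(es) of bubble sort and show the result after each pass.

After pass 1: [13, 19, 27, 0, 17, 39] (2 swaps)
After pass 2: [13, 19, 0, 17, 27, 39] (2 swaps)
After pass 3: [13, 0, 17, 19, 27, 39] (2 swaps)
Total swaps: 6


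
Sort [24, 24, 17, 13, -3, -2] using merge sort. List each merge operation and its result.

Divide and conquer:
  Merge [24] + [17] -> [17, 24]
  Merge [24] + [17, 24] -> [17, 24, 24]
  Merge [-3] + [-2] -> [-3, -2]
  Merge [13] + [-3, -2] -> [-3, -2, 13]
  Merge [17, 24, 24] + [-3, -2, 13] -> [-3, -2, 13, 17, 24, 24]


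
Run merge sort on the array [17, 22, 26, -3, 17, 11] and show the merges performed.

Divide and conquer:
  Merge [22] + [26] -> [22, 26]
  Merge [17] + [22, 26] -> [17, 22, 26]
  Merge [17] + [11] -> [11, 17]
  Merge [-3] + [11, 17] -> [-3, 11, 17]
  Merge [17, 22, 26] + [-3, 11, 17] -> [-3, 11, 17, 17, 22, 26]


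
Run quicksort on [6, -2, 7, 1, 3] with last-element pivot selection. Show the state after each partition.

Partition 1: pivot=3 at index 2 -> [-2, 1, 3, 6, 7]
Partition 2: pivot=1 at index 1 -> [-2, 1, 3, 6, 7]
Partition 3: pivot=7 at index 4 -> [-2, 1, 3, 6, 7]


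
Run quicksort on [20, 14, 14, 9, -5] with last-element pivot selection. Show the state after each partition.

Partition 1: pivot=-5 at index 0 -> [-5, 14, 14, 9, 20]
Partition 2: pivot=20 at index 4 -> [-5, 14, 14, 9, 20]
Partition 3: pivot=9 at index 1 -> [-5, 9, 14, 14, 20]
Partition 4: pivot=14 at index 3 -> [-5, 9, 14, 14, 20]


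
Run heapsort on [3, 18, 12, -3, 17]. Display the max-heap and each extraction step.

Build heap: [18, 17, 12, -3, 3]
Extract 18: [17, 3, 12, -3, 18]
Extract 17: [12, 3, -3, 17, 18]
Extract 12: [3, -3, 12, 17, 18]
Extract 3: [-3, 3, 12, 17, 18]


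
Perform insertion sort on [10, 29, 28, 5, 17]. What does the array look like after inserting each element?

First element 10 is already 'sorted'
Insert 29: shifted 0 elements -> [10, 29, 28, 5, 17]
Insert 28: shifted 1 elements -> [10, 28, 29, 5, 17]
Insert 5: shifted 3 elements -> [5, 10, 28, 29, 17]
Insert 17: shifted 2 elements -> [5, 10, 17, 28, 29]


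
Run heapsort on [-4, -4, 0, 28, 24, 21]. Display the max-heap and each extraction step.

Build heap: [28, 24, 21, -4, -4, 0]
Extract 28: [24, 0, 21, -4, -4, 28]
Extract 24: [21, 0, -4, -4, 24, 28]
Extract 21: [0, -4, -4, 21, 24, 28]
Extract 0: [-4, -4, 0, 21, 24, 28]
Extract -4: [-4, -4, 0, 21, 24, 28]


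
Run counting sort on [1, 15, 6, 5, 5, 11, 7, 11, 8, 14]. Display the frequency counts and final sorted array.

Count array: [0, 1, 0, 0, 0, 2, 1, 1, 1, 0, 0, 2, 0, 0, 1, 1]
(count[i] = number of elements equal to i)
Cumulative count: [0, 1, 1, 1, 1, 3, 4, 5, 6, 6, 6, 8, 8, 8, 9, 10]
Sorted: [1, 5, 5, 6, 7, 8, 11, 11, 14, 15]


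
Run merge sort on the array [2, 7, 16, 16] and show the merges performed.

Divide and conquer:
  Merge [2] + [7] -> [2, 7]
  Merge [16] + [16] -> [16, 16]
  Merge [2, 7] + [16, 16] -> [2, 7, 16, 16]


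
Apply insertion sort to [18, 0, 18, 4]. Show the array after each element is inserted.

First element 18 is already 'sorted'
Insert 0: shifted 1 elements -> [0, 18, 18, 4]
Insert 18: shifted 0 elements -> [0, 18, 18, 4]
Insert 4: shifted 2 elements -> [0, 4, 18, 18]


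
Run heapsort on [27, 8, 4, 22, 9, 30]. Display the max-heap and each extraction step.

Build heap: [30, 22, 27, 8, 9, 4]
Extract 30: [27, 22, 4, 8, 9, 30]
Extract 27: [22, 9, 4, 8, 27, 30]
Extract 22: [9, 8, 4, 22, 27, 30]
Extract 9: [8, 4, 9, 22, 27, 30]
Extract 8: [4, 8, 9, 22, 27, 30]


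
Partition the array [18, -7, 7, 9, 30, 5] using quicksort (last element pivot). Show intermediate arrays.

Partition 1: pivot=5 at index 1 -> [-7, 5, 7, 9, 30, 18]
Partition 2: pivot=18 at index 4 -> [-7, 5, 7, 9, 18, 30]
Partition 3: pivot=9 at index 3 -> [-7, 5, 7, 9, 18, 30]


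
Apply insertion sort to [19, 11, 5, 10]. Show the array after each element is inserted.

First element 19 is already 'sorted'
Insert 11: shifted 1 elements -> [11, 19, 5, 10]
Insert 5: shifted 2 elements -> [5, 11, 19, 10]
Insert 10: shifted 2 elements -> [5, 10, 11, 19]


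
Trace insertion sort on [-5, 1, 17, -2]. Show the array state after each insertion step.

First element -5 is already 'sorted'
Insert 1: shifted 0 elements -> [-5, 1, 17, -2]
Insert 17: shifted 0 elements -> [-5, 1, 17, -2]
Insert -2: shifted 2 elements -> [-5, -2, 1, 17]


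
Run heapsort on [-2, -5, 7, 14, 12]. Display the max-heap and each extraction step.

Build heap: [14, 12, 7, -5, -2]
Extract 14: [12, -2, 7, -5, 14]
Extract 12: [7, -2, -5, 12, 14]
Extract 7: [-2, -5, 7, 12, 14]
Extract -2: [-5, -2, 7, 12, 14]


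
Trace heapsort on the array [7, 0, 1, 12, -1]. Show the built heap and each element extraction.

Build heap: [12, 7, 1, 0, -1]
Extract 12: [7, 0, 1, -1, 12]
Extract 7: [1, 0, -1, 7, 12]
Extract 1: [0, -1, 1, 7, 12]
Extract 0: [-1, 0, 1, 7, 12]


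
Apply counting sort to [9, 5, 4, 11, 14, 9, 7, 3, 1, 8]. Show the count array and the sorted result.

Count array: [0, 1, 0, 1, 1, 1, 0, 1, 1, 2, 0, 1, 0, 0, 1]
(count[i] = number of elements equal to i)
Cumulative count: [0, 1, 1, 2, 3, 4, 4, 5, 6, 8, 8, 9, 9, 9, 10]
Sorted: [1, 3, 4, 5, 7, 8, 9, 9, 11, 14]


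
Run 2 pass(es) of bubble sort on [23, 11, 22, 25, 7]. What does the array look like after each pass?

After pass 1: [11, 22, 23, 7, 25] (3 swaps)
After pass 2: [11, 22, 7, 23, 25] (1 swaps)
Total swaps: 4


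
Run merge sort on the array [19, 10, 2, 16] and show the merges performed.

Divide and conquer:
  Merge [19] + [10] -> [10, 19]
  Merge [2] + [16] -> [2, 16]
  Merge [10, 19] + [2, 16] -> [2, 10, 16, 19]


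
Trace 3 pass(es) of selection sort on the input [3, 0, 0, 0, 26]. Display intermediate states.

Pass 1: Select minimum 0 at index 1, swap -> [0, 3, 0, 0, 26]
Pass 2: Select minimum 0 at index 2, swap -> [0, 0, 3, 0, 26]
Pass 3: Select minimum 0 at index 3, swap -> [0, 0, 0, 3, 26]


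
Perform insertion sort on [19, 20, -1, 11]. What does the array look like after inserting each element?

First element 19 is already 'sorted'
Insert 20: shifted 0 elements -> [19, 20, -1, 11]
Insert -1: shifted 2 elements -> [-1, 19, 20, 11]
Insert 11: shifted 2 elements -> [-1, 11, 19, 20]


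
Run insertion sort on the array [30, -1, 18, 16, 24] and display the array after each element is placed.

First element 30 is already 'sorted'
Insert -1: shifted 1 elements -> [-1, 30, 18, 16, 24]
Insert 18: shifted 1 elements -> [-1, 18, 30, 16, 24]
Insert 16: shifted 2 elements -> [-1, 16, 18, 30, 24]
Insert 24: shifted 1 elements -> [-1, 16, 18, 24, 30]


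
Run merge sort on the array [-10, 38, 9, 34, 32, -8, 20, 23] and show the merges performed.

Divide and conquer:
  Merge [-10] + [38] -> [-10, 38]
  Merge [9] + [34] -> [9, 34]
  Merge [-10, 38] + [9, 34] -> [-10, 9, 34, 38]
  Merge [32] + [-8] -> [-8, 32]
  Merge [20] + [23] -> [20, 23]
  Merge [-8, 32] + [20, 23] -> [-8, 20, 23, 32]
  Merge [-10, 9, 34, 38] + [-8, 20, 23, 32] -> [-10, -8, 9, 20, 23, 32, 34, 38]


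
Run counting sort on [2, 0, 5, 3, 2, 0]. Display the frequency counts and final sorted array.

Count array: [2, 0, 2, 1, 0, 1]
(count[i] = number of elements equal to i)
Cumulative count: [2, 2, 4, 5, 5, 6]
Sorted: [0, 0, 2, 2, 3, 5]


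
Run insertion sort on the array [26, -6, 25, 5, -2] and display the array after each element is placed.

First element 26 is already 'sorted'
Insert -6: shifted 1 elements -> [-6, 26, 25, 5, -2]
Insert 25: shifted 1 elements -> [-6, 25, 26, 5, -2]
Insert 5: shifted 2 elements -> [-6, 5, 25, 26, -2]
Insert -2: shifted 3 elements -> [-6, -2, 5, 25, 26]


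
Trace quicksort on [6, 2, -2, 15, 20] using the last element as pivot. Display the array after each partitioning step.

Partition 1: pivot=20 at index 4 -> [6, 2, -2, 15, 20]
Partition 2: pivot=15 at index 3 -> [6, 2, -2, 15, 20]
Partition 3: pivot=-2 at index 0 -> [-2, 2, 6, 15, 20]
Partition 4: pivot=6 at index 2 -> [-2, 2, 6, 15, 20]


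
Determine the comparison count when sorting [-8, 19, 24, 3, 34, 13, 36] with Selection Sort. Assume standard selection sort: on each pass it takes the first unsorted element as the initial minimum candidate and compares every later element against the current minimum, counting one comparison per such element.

Pass 1: scan indices 1..6 for the minimum = 6 comparison(s); min is -8, place at index 0 -> [-8, 19, 24, 3, 34, 13, 36]
Pass 2: scan indices 2..6 for the minimum = 5 comparison(s); min is 3, place at index 1 -> [-8, 3, 24, 19, 34, 13, 36]
Pass 3: scan indices 3..6 for the minimum = 4 comparison(s); min is 13, place at index 2 -> [-8, 3, 13, 19, 34, 24, 36]
Pass 4: scan indices 4..6 for the minimum = 3 comparison(s); min is 19, place at index 3 -> [-8, 3, 13, 19, 34, 24, 36]
Pass 5: scan indices 5..6 for the minimum = 2 comparison(s); min is 24, place at index 4 -> [-8, 3, 13, 19, 24, 34, 36]
Pass 6: scan indices 6..6 for the minimum = 1 comparison(s); min is 34, place at index 5 -> [-8, 3, 13, 19, 24, 34, 36]
Selection sort always scans the whole unsorted suffix, so the count is (n-1) + (n-2) + ... + 1 = n(n-1)/2 = 7*6/2 = 21 regardless of the input order.
Total comparisons: 6 + 5 + 4 + 3 + 2 + 1 = 21


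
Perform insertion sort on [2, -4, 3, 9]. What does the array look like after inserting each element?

First element 2 is already 'sorted'
Insert -4: shifted 1 elements -> [-4, 2, 3, 9]
Insert 3: shifted 0 elements -> [-4, 2, 3, 9]
Insert 9: shifted 0 elements -> [-4, 2, 3, 9]


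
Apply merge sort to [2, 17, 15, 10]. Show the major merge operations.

Divide and conquer:
  Merge [2] + [17] -> [2, 17]
  Merge [15] + [10] -> [10, 15]
  Merge [2, 17] + [10, 15] -> [2, 10, 15, 17]


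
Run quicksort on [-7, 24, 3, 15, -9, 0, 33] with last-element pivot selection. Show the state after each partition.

Partition 1: pivot=33 at index 6 -> [-7, 24, 3, 15, -9, 0, 33]
Partition 2: pivot=0 at index 2 -> [-7, -9, 0, 15, 24, 3, 33]
Partition 3: pivot=-9 at index 0 -> [-9, -7, 0, 15, 24, 3, 33]
Partition 4: pivot=3 at index 3 -> [-9, -7, 0, 3, 24, 15, 33]
Partition 5: pivot=15 at index 4 -> [-9, -7, 0, 3, 15, 24, 33]


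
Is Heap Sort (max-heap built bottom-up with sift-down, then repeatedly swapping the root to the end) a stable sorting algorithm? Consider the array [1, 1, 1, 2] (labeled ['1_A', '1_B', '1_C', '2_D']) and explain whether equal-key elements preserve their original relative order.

Trace Heap Sort on the labeled array (the key is the number; the letter only tracks identity):
  Build max-heap: [2_D, 1_A, 1_C, 1_B]
  Swap root 2_D to index 3, re-heapify first 3 -> [1_B, 1_A, 1_C, 2_D]
  Swap root 1_B to index 2, re-heapify first 2 -> [1_C, 1_A, 1_B, 2_D]
  Swap root 1_C to index 1, re-heapify first 1 -> [1_A, 1_C, 1_B, 2_D]
Final order: [1_A, 1_C, 1_B, 2_D]
Equal keys:
  value 1: originally 1_A, 1_B, 1_C; after sorting 1_A, 1_C, 1_B -> order changed
Equal keys were reordered, so Heap Sort is not stable: heap construction and root-to-end swaps move elements without regard to the original order of equal keys. (One such input is enough; an unstable sort may happen to preserve order on other inputs, but it gives no guarantee.)
Answer: Not stable


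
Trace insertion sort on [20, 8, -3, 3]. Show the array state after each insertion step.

First element 20 is already 'sorted'
Insert 8: shifted 1 elements -> [8, 20, -3, 3]
Insert -3: shifted 2 elements -> [-3, 8, 20, 3]
Insert 3: shifted 2 elements -> [-3, 3, 8, 20]


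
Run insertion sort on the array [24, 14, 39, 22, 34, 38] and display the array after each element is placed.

First element 24 is already 'sorted'
Insert 14: shifted 1 elements -> [14, 24, 39, 22, 34, 38]
Insert 39: shifted 0 elements -> [14, 24, 39, 22, 34, 38]
Insert 22: shifted 2 elements -> [14, 22, 24, 39, 34, 38]
Insert 34: shifted 1 elements -> [14, 22, 24, 34, 39, 38]
Insert 38: shifted 1 elements -> [14, 22, 24, 34, 38, 39]


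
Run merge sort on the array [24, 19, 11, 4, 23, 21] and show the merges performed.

Divide and conquer:
  Merge [19] + [11] -> [11, 19]
  Merge [24] + [11, 19] -> [11, 19, 24]
  Merge [23] + [21] -> [21, 23]
  Merge [4] + [21, 23] -> [4, 21, 23]
  Merge [11, 19, 24] + [4, 21, 23] -> [4, 11, 19, 21, 23, 24]


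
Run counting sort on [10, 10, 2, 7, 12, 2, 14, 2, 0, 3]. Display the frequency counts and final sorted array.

Count array: [1, 0, 3, 1, 0, 0, 0, 1, 0, 0, 2, 0, 1, 0, 1]
(count[i] = number of elements equal to i)
Cumulative count: [1, 1, 4, 5, 5, 5, 5, 6, 6, 6, 8, 8, 9, 9, 10]
Sorted: [0, 2, 2, 2, 3, 7, 10, 10, 12, 14]


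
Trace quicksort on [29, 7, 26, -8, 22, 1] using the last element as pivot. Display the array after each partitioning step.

Partition 1: pivot=1 at index 1 -> [-8, 1, 26, 29, 22, 7]
Partition 2: pivot=7 at index 2 -> [-8, 1, 7, 29, 22, 26]
Partition 3: pivot=26 at index 4 -> [-8, 1, 7, 22, 26, 29]


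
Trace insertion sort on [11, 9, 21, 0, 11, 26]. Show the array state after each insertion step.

First element 11 is already 'sorted'
Insert 9: shifted 1 elements -> [9, 11, 21, 0, 11, 26]
Insert 21: shifted 0 elements -> [9, 11, 21, 0, 11, 26]
Insert 0: shifted 3 elements -> [0, 9, 11, 21, 11, 26]
Insert 11: shifted 1 elements -> [0, 9, 11, 11, 21, 26]
Insert 26: shifted 0 elements -> [0, 9, 11, 11, 21, 26]


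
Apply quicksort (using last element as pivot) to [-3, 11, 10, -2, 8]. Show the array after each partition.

Partition 1: pivot=8 at index 2 -> [-3, -2, 8, 11, 10]
Partition 2: pivot=-2 at index 1 -> [-3, -2, 8, 11, 10]
Partition 3: pivot=10 at index 3 -> [-3, -2, 8, 10, 11]


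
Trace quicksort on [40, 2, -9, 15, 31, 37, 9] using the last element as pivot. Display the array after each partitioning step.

Partition 1: pivot=9 at index 2 -> [2, -9, 9, 15, 31, 37, 40]
Partition 2: pivot=-9 at index 0 -> [-9, 2, 9, 15, 31, 37, 40]
Partition 3: pivot=40 at index 6 -> [-9, 2, 9, 15, 31, 37, 40]
Partition 4: pivot=37 at index 5 -> [-9, 2, 9, 15, 31, 37, 40]
Partition 5: pivot=31 at index 4 -> [-9, 2, 9, 15, 31, 37, 40]


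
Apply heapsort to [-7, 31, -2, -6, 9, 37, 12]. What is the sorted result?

Build heap: [37, 31, 12, -6, 9, -2, -7]
Extract 37: [31, 9, 12, -6, -7, -2, 37]
Extract 31: [12, 9, -2, -6, -7, 31, 37]
Extract 12: [9, -6, -2, -7, 12, 31, 37]
Extract 9: [-2, -6, -7, 9, 12, 31, 37]
Extract -2: [-6, -7, -2, 9, 12, 31, 37]
Extract -6: [-7, -6, -2, 9, 12, 31, 37]


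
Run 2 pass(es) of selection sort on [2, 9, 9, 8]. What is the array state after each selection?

Pass 1: Select minimum 2 at index 0, swap -> [2, 9, 9, 8]
Pass 2: Select minimum 8 at index 3, swap -> [2, 8, 9, 9]


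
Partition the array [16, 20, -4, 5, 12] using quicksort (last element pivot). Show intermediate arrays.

Partition 1: pivot=12 at index 2 -> [-4, 5, 12, 20, 16]
Partition 2: pivot=5 at index 1 -> [-4, 5, 12, 20, 16]
Partition 3: pivot=16 at index 3 -> [-4, 5, 12, 16, 20]


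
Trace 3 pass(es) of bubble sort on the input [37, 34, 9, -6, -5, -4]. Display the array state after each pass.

After pass 1: [34, 9, -6, -5, -4, 37] (5 swaps)
After pass 2: [9, -6, -5, -4, 34, 37] (4 swaps)
After pass 3: [-6, -5, -4, 9, 34, 37] (3 swaps)
Total swaps: 12


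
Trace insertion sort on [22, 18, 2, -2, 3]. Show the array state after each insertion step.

First element 22 is already 'sorted'
Insert 18: shifted 1 elements -> [18, 22, 2, -2, 3]
Insert 2: shifted 2 elements -> [2, 18, 22, -2, 3]
Insert -2: shifted 3 elements -> [-2, 2, 18, 22, 3]
Insert 3: shifted 2 elements -> [-2, 2, 3, 18, 22]


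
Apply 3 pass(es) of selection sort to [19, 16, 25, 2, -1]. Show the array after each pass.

Pass 1: Select minimum -1 at index 4, swap -> [-1, 16, 25, 2, 19]
Pass 2: Select minimum 2 at index 3, swap -> [-1, 2, 25, 16, 19]
Pass 3: Select minimum 16 at index 3, swap -> [-1, 2, 16, 25, 19]


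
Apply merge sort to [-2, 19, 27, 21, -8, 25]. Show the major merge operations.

Divide and conquer:
  Merge [19] + [27] -> [19, 27]
  Merge [-2] + [19, 27] -> [-2, 19, 27]
  Merge [-8] + [25] -> [-8, 25]
  Merge [21] + [-8, 25] -> [-8, 21, 25]
  Merge [-2, 19, 27] + [-8, 21, 25] -> [-8, -2, 19, 21, 25, 27]


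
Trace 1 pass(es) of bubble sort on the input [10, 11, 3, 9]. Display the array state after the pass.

After pass 1: [10, 3, 9, 11] (2 swaps)
Total swaps: 2


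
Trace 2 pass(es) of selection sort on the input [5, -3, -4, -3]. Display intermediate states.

Pass 1: Select minimum -4 at index 2, swap -> [-4, -3, 5, -3]
Pass 2: Select minimum -3 at index 1, swap -> [-4, -3, 5, -3]


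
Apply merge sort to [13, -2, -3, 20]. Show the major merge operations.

Divide and conquer:
  Merge [13] + [-2] -> [-2, 13]
  Merge [-3] + [20] -> [-3, 20]
  Merge [-2, 13] + [-3, 20] -> [-3, -2, 13, 20]


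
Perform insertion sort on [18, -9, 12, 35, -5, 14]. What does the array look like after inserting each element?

First element 18 is already 'sorted'
Insert -9: shifted 1 elements -> [-9, 18, 12, 35, -5, 14]
Insert 12: shifted 1 elements -> [-9, 12, 18, 35, -5, 14]
Insert 35: shifted 0 elements -> [-9, 12, 18, 35, -5, 14]
Insert -5: shifted 3 elements -> [-9, -5, 12, 18, 35, 14]
Insert 14: shifted 2 elements -> [-9, -5, 12, 14, 18, 35]


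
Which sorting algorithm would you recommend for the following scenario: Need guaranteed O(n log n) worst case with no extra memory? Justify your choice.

Best choice: Heapsort
Reason: Heapsort is O(n log n) worst case and sorts in-place; quicksort can degrade to O(n^2)


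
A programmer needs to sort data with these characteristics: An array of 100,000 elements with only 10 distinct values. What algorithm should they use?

Best choice: 3-way quicksort or Counting sort
Reason: 3-way (Dutch national flag) partitioning groups every copy of the pivot together, so with only d=10 distinct keys quicksort finishes in O(n log d) expected time, which is effectively linear; counting sort runs in O(n + k) where k is the size of the key range (not the number of distinct values), so it is linear when the 10 values are integers drawn from a small known range
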